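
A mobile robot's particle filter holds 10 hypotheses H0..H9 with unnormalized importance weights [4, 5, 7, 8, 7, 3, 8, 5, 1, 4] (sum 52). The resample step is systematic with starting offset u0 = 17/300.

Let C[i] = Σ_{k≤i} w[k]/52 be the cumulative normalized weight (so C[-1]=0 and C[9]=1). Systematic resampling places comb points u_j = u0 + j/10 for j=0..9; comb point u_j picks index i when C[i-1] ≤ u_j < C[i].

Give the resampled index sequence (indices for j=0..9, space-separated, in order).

0 1 2 3 3 4 6 6 7 9

C = [1/13, 9/52, 4/13, 6/13, 31/52, 17/26, 21/26, 47/52, 12/13, 1]
j=0: u_0=17/300 ∈ [0, 1/13) → index 0
j=1: u_1=47/300 ∈ [1/13, 9/52) → index 1
j=2: u_2=77/300 ∈ [9/52, 4/13) → index 2
j=3: u_3=107/300 ∈ [4/13, 6/13) → index 3
j=4: u_4=137/300 ∈ [4/13, 6/13) → index 3
j=5: u_5=167/300 ∈ [6/13, 31/52) → index 4
j=6: u_6=197/300 ∈ [17/26, 21/26) → index 6
j=7: u_7=227/300 ∈ [17/26, 21/26) → index 6
j=8: u_8=257/300 ∈ [21/26, 47/52) → index 7
j=9: u_9=287/300 ∈ [12/13, 1) → index 9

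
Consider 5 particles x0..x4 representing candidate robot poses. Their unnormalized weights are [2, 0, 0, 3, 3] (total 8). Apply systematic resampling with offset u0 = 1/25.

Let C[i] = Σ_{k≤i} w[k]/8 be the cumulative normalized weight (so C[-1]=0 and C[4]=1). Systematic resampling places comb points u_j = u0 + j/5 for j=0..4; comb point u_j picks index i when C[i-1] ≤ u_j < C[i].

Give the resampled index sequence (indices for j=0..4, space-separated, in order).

C = [1/4, 1/4, 1/4, 5/8, 1]
j=0: u_0=1/25 ∈ [0, 1/4) → index 0
j=1: u_1=6/25 ∈ [0, 1/4) → index 0
j=2: u_2=11/25 ∈ [1/4, 5/8) → index 3
j=3: u_3=16/25 ∈ [5/8, 1) → index 4
j=4: u_4=21/25 ∈ [5/8, 1) → index 4

0 0 3 4 4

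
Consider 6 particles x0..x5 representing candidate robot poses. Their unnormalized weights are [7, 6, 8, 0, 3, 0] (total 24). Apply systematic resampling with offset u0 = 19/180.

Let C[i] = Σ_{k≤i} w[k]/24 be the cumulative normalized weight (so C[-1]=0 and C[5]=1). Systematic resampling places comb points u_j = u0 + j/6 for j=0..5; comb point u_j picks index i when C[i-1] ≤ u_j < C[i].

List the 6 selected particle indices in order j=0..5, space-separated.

C = [7/24, 13/24, 7/8, 7/8, 1, 1]
j=0: u_0=19/180 ∈ [0, 7/24) → index 0
j=1: u_1=49/180 ∈ [0, 7/24) → index 0
j=2: u_2=79/180 ∈ [7/24, 13/24) → index 1
j=3: u_3=109/180 ∈ [13/24, 7/8) → index 2
j=4: u_4=139/180 ∈ [13/24, 7/8) → index 2
j=5: u_5=169/180 ∈ [7/8, 1) → index 4

0 0 1 2 2 4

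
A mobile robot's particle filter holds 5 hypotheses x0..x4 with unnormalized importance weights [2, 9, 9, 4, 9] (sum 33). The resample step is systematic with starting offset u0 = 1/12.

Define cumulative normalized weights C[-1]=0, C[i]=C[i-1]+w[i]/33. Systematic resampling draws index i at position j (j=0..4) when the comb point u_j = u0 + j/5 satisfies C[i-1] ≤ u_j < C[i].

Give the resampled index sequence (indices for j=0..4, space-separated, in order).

1 1 2 3 4

C = [2/33, 1/3, 20/33, 8/11, 1]
j=0: u_0=1/12 ∈ [2/33, 1/3) → index 1
j=1: u_1=17/60 ∈ [2/33, 1/3) → index 1
j=2: u_2=29/60 ∈ [1/3, 20/33) → index 2
j=3: u_3=41/60 ∈ [20/33, 8/11) → index 3
j=4: u_4=53/60 ∈ [8/11, 1) → index 4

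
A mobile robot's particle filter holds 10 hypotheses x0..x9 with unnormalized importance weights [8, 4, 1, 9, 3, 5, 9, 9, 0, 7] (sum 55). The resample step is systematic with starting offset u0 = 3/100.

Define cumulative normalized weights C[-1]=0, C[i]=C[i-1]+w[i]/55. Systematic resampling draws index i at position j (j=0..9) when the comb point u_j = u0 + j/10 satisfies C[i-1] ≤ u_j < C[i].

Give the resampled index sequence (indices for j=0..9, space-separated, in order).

0 0 2 3 4 5 6 7 7 9

C = [8/55, 12/55, 13/55, 2/5, 5/11, 6/11, 39/55, 48/55, 48/55, 1]
j=0: u_0=3/100 ∈ [0, 8/55) → index 0
j=1: u_1=13/100 ∈ [0, 8/55) → index 0
j=2: u_2=23/100 ∈ [12/55, 13/55) → index 2
j=3: u_3=33/100 ∈ [13/55, 2/5) → index 3
j=4: u_4=43/100 ∈ [2/5, 5/11) → index 4
j=5: u_5=53/100 ∈ [5/11, 6/11) → index 5
j=6: u_6=63/100 ∈ [6/11, 39/55) → index 6
j=7: u_7=73/100 ∈ [39/55, 48/55) → index 7
j=8: u_8=83/100 ∈ [39/55, 48/55) → index 7
j=9: u_9=93/100 ∈ [48/55, 1) → index 9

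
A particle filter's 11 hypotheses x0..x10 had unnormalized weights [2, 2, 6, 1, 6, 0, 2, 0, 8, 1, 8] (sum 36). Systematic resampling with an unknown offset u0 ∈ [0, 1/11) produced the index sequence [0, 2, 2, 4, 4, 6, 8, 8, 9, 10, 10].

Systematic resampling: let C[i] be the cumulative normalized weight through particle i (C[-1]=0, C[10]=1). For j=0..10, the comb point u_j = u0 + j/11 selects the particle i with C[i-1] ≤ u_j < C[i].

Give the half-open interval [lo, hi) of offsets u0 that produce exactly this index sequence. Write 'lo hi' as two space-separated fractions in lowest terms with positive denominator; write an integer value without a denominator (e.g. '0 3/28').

13/396 5/99

C = [1/18, 1/9, 5/18, 11/36, 17/36, 17/36, 19/36, 19/36, 3/4, 7/9, 1]
j=0 picked index 0: u0 ∈ [0, 1/18)
j=1 picked index 2: u0 ∈ [2/99, 37/198)
j=2 picked index 2: u0 ∈ [-7/99, 19/198)
j=3 picked index 4: u0 ∈ [13/396, 79/396)
j=4 picked index 4: u0 ∈ [-23/396, 43/396)
j=5 picked index 6: u0 ∈ [7/396, 29/396)
j=6 picked index 8: u0 ∈ [-7/396, 9/44)
j=7 picked index 8: u0 ∈ [-43/396, 5/44)
j=8 picked index 9: u0 ∈ [1/44, 5/99)
j=9 picked index 10: u0 ∈ [-4/99, 2/11)
j=10 picked index 10: u0 ∈ [-13/99, 1/11)
intersection: [13/396, 5/99)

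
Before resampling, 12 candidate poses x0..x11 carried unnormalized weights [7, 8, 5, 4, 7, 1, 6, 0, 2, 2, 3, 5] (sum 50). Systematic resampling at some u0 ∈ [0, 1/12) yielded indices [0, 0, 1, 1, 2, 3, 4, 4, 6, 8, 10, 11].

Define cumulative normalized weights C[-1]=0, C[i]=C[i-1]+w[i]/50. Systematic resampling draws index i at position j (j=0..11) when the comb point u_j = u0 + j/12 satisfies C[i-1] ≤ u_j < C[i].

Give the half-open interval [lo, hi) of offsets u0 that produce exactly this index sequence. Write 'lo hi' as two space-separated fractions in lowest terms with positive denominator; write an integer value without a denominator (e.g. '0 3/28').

C = [7/50, 3/10, 2/5, 12/25, 31/50, 16/25, 19/25, 19/25, 4/5, 21/25, 9/10, 1]
j=0 picked index 0: u0 ∈ [0, 7/50)
j=1 picked index 0: u0 ∈ [-1/12, 17/300)
j=2 picked index 1: u0 ∈ [-2/75, 2/15)
j=3 picked index 1: u0 ∈ [-11/100, 1/20)
j=4 picked index 2: u0 ∈ [-1/30, 1/15)
j=5 picked index 3: u0 ∈ [-1/60, 19/300)
j=6 picked index 4: u0 ∈ [-1/50, 3/25)
j=7 picked index 4: u0 ∈ [-31/300, 11/300)
j=8 picked index 6: u0 ∈ [-2/75, 7/75)
j=9 picked index 8: u0 ∈ [1/100, 1/20)
j=10 picked index 10: u0 ∈ [1/150, 1/15)
j=11 picked index 11: u0 ∈ [-1/60, 1/12)
intersection: [1/100, 11/300)

1/100 11/300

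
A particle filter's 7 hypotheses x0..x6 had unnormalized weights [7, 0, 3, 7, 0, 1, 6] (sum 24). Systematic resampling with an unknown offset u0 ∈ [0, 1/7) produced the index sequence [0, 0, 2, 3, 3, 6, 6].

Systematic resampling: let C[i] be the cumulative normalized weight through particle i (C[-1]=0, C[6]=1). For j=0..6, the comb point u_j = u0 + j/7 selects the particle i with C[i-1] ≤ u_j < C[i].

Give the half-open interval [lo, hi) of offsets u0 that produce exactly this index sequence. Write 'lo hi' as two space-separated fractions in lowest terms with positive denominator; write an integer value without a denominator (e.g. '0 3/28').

1/28 11/84

C = [7/24, 7/24, 5/12, 17/24, 17/24, 3/4, 1]
j=0 picked index 0: u0 ∈ [0, 7/24)
j=1 picked index 0: u0 ∈ [-1/7, 25/168)
j=2 picked index 2: u0 ∈ [1/168, 11/84)
j=3 picked index 3: u0 ∈ [-1/84, 47/168)
j=4 picked index 3: u0 ∈ [-13/84, 23/168)
j=5 picked index 6: u0 ∈ [1/28, 2/7)
j=6 picked index 6: u0 ∈ [-3/28, 1/7)
intersection: [1/28, 11/84)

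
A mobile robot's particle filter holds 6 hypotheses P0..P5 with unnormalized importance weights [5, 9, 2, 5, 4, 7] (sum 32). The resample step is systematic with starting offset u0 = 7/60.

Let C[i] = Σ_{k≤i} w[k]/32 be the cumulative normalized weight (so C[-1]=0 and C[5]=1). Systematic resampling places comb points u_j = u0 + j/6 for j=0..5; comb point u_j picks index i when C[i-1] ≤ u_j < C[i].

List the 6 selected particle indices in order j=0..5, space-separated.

0 1 2 3 5 5

C = [5/32, 7/16, 1/2, 21/32, 25/32, 1]
j=0: u_0=7/60 ∈ [0, 5/32) → index 0
j=1: u_1=17/60 ∈ [5/32, 7/16) → index 1
j=2: u_2=9/20 ∈ [7/16, 1/2) → index 2
j=3: u_3=37/60 ∈ [1/2, 21/32) → index 3
j=4: u_4=47/60 ∈ [25/32, 1) → index 5
j=5: u_5=19/20 ∈ [25/32, 1) → index 5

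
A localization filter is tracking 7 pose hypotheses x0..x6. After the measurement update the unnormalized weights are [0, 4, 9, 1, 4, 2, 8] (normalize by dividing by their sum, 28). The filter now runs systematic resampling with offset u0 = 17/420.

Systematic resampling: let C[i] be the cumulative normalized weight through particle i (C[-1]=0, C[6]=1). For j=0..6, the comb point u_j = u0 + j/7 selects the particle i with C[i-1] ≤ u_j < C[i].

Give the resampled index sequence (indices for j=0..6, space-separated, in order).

1 2 2 3 4 6 6

C = [0, 1/7, 13/28, 1/2, 9/14, 5/7, 1]
j=0: u_0=17/420 ∈ [0, 1/7) → index 1
j=1: u_1=11/60 ∈ [1/7, 13/28) → index 2
j=2: u_2=137/420 ∈ [1/7, 13/28) → index 2
j=3: u_3=197/420 ∈ [13/28, 1/2) → index 3
j=4: u_4=257/420 ∈ [1/2, 9/14) → index 4
j=5: u_5=317/420 ∈ [5/7, 1) → index 6
j=6: u_6=377/420 ∈ [5/7, 1) → index 6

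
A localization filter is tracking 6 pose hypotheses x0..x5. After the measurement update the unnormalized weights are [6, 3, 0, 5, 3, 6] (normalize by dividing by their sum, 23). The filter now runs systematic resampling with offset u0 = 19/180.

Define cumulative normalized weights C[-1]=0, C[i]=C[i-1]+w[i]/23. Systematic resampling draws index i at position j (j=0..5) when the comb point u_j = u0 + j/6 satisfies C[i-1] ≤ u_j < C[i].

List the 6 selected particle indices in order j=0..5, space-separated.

0 1 3 3 5 5

C = [6/23, 9/23, 9/23, 14/23, 17/23, 1]
j=0: u_0=19/180 ∈ [0, 6/23) → index 0
j=1: u_1=49/180 ∈ [6/23, 9/23) → index 1
j=2: u_2=79/180 ∈ [9/23, 14/23) → index 3
j=3: u_3=109/180 ∈ [9/23, 14/23) → index 3
j=4: u_4=139/180 ∈ [17/23, 1) → index 5
j=5: u_5=169/180 ∈ [17/23, 1) → index 5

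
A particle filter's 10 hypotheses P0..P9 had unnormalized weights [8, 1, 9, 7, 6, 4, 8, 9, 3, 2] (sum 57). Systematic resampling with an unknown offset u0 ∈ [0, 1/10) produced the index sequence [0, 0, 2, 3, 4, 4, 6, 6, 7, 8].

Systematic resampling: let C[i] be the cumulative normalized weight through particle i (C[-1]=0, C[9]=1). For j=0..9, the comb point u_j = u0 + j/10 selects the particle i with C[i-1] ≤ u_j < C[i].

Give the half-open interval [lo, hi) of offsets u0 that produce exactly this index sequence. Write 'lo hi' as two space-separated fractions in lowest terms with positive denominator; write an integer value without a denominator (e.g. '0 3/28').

C = [8/57, 3/19, 6/19, 25/57, 31/57, 35/57, 43/57, 52/57, 55/57, 1]
j=0 picked index 0: u0 ∈ [0, 8/57)
j=1 picked index 0: u0 ∈ [-1/10, 23/570)
j=2 picked index 2: u0 ∈ [-4/95, 11/95)
j=3 picked index 3: u0 ∈ [3/190, 79/570)
j=4 picked index 4: u0 ∈ [11/285, 41/285)
j=5 picked index 4: u0 ∈ [-7/114, 5/114)
j=6 picked index 6: u0 ∈ [4/285, 44/285)
j=7 picked index 6: u0 ∈ [-49/570, 31/570)
j=8 picked index 7: u0 ∈ [-13/285, 32/285)
j=9 picked index 8: u0 ∈ [7/570, 37/570)
intersection: [11/285, 23/570)

11/285 23/570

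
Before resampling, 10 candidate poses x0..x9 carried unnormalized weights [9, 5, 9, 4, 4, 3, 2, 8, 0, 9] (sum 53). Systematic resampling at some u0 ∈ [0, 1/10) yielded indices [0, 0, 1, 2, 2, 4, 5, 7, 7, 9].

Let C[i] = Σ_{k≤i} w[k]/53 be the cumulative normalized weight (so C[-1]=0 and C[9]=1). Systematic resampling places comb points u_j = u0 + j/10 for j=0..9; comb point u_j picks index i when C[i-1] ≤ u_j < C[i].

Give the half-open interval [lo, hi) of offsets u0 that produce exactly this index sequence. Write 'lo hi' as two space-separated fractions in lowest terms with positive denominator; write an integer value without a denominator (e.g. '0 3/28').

1/106 8/265

C = [9/53, 14/53, 23/53, 27/53, 31/53, 34/53, 36/53, 44/53, 44/53, 1]
j=0 picked index 0: u0 ∈ [0, 9/53)
j=1 picked index 0: u0 ∈ [-1/10, 37/530)
j=2 picked index 1: u0 ∈ [-8/265, 17/265)
j=3 picked index 2: u0 ∈ [-19/530, 71/530)
j=4 picked index 2: u0 ∈ [-36/265, 9/265)
j=5 picked index 4: u0 ∈ [1/106, 9/106)
j=6 picked index 5: u0 ∈ [-4/265, 11/265)
j=7 picked index 7: u0 ∈ [-11/530, 69/530)
j=8 picked index 7: u0 ∈ [-32/265, 8/265)
j=9 picked index 9: u0 ∈ [-37/530, 1/10)
intersection: [1/106, 8/265)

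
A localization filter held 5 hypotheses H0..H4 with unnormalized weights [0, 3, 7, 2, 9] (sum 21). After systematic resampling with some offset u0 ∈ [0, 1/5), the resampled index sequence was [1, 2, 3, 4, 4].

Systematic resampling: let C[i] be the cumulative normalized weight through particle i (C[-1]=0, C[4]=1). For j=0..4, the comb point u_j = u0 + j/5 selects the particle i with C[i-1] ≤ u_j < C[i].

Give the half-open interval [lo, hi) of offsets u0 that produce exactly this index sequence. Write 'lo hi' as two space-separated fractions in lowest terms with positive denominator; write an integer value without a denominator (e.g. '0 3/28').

C = [0, 1/7, 10/21, 4/7, 1]
j=0 picked index 1: u0 ∈ [0, 1/7)
j=1 picked index 2: u0 ∈ [-2/35, 29/105)
j=2 picked index 3: u0 ∈ [8/105, 6/35)
j=3 picked index 4: u0 ∈ [-1/35, 2/5)
j=4 picked index 4: u0 ∈ [-8/35, 1/5)
intersection: [8/105, 1/7)

8/105 1/7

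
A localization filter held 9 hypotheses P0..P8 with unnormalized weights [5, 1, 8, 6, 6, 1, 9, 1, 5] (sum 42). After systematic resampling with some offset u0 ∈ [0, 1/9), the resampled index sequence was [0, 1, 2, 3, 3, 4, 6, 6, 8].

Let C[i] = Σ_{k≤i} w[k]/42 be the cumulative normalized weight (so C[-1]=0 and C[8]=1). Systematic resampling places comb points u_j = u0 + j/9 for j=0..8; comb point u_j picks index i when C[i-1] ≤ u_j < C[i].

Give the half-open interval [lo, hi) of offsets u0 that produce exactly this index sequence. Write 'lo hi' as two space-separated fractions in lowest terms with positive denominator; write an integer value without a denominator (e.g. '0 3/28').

C = [5/42, 1/7, 1/3, 10/21, 13/21, 9/14, 6/7, 37/42, 1]
j=0 picked index 0: u0 ∈ [0, 5/42)
j=1 picked index 1: u0 ∈ [1/126, 2/63)
j=2 picked index 2: u0 ∈ [-5/63, 1/9)
j=3 picked index 3: u0 ∈ [0, 1/7)
j=4 picked index 3: u0 ∈ [-1/9, 2/63)
j=5 picked index 4: u0 ∈ [-5/63, 4/63)
j=6 picked index 6: u0 ∈ [-1/42, 4/21)
j=7 picked index 6: u0 ∈ [-17/126, 5/63)
j=8 picked index 8: u0 ∈ [-1/126, 1/9)
intersection: [1/126, 2/63)

1/126 2/63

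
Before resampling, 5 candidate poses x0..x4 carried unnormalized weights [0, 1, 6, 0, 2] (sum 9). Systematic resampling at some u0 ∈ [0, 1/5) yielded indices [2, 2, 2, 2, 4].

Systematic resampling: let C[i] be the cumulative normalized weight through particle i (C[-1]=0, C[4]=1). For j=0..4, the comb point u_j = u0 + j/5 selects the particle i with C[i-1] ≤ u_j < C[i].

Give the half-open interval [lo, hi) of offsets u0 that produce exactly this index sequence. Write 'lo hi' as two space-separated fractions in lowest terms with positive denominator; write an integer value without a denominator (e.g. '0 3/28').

C = [0, 1/9, 7/9, 7/9, 1]
j=0 picked index 2: u0 ∈ [1/9, 7/9)
j=1 picked index 2: u0 ∈ [-4/45, 26/45)
j=2 picked index 2: u0 ∈ [-13/45, 17/45)
j=3 picked index 2: u0 ∈ [-22/45, 8/45)
j=4 picked index 4: u0 ∈ [-1/45, 1/5)
intersection: [1/9, 8/45)

1/9 8/45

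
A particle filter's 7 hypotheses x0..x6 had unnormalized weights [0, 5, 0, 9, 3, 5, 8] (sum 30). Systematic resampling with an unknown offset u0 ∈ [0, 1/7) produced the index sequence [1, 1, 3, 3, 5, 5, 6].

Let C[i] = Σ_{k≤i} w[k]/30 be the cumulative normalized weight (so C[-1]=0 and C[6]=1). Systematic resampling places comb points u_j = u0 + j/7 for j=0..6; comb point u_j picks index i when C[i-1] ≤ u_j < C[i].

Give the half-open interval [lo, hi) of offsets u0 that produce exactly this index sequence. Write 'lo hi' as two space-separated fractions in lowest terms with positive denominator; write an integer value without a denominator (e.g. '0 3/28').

C = [0, 1/6, 1/6, 7/15, 17/30, 11/15, 1]
j=0 picked index 1: u0 ∈ [0, 1/6)
j=1 picked index 1: u0 ∈ [-1/7, 1/42)
j=2 picked index 3: u0 ∈ [-5/42, 19/105)
j=3 picked index 3: u0 ∈ [-11/42, 4/105)
j=4 picked index 5: u0 ∈ [-1/210, 17/105)
j=5 picked index 5: u0 ∈ [-31/210, 2/105)
j=6 picked index 6: u0 ∈ [-13/105, 1/7)
intersection: [0, 2/105)

0 2/105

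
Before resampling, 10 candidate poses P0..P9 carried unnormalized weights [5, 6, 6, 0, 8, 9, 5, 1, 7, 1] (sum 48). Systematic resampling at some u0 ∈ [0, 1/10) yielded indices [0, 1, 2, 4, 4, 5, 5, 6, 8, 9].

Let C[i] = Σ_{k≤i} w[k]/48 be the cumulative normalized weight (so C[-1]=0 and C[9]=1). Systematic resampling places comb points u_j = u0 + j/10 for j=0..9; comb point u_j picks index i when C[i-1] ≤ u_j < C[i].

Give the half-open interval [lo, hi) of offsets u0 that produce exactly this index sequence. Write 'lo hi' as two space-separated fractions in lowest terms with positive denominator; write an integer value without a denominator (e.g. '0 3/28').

19/240 1/10

C = [5/48, 11/48, 17/48, 17/48, 25/48, 17/24, 13/16, 5/6, 47/48, 1]
j=0 picked index 0: u0 ∈ [0, 5/48)
j=1 picked index 1: u0 ∈ [1/240, 31/240)
j=2 picked index 2: u0 ∈ [7/240, 37/240)
j=3 picked index 4: u0 ∈ [13/240, 53/240)
j=4 picked index 4: u0 ∈ [-11/240, 29/240)
j=5 picked index 5: u0 ∈ [1/48, 5/24)
j=6 picked index 5: u0 ∈ [-19/240, 13/120)
j=7 picked index 6: u0 ∈ [1/120, 9/80)
j=8 picked index 8: u0 ∈ [1/30, 43/240)
j=9 picked index 9: u0 ∈ [19/240, 1/10)
intersection: [19/240, 1/10)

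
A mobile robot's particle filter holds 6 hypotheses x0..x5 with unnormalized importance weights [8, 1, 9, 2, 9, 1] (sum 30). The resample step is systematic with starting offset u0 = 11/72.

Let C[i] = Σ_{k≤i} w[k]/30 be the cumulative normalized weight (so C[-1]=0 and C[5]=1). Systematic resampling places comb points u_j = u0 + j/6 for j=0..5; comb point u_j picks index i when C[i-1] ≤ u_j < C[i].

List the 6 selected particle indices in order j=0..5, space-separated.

0 2 2 3 4 5

C = [4/15, 3/10, 3/5, 2/3, 29/30, 1]
j=0: u_0=11/72 ∈ [0, 4/15) → index 0
j=1: u_1=23/72 ∈ [3/10, 3/5) → index 2
j=2: u_2=35/72 ∈ [3/10, 3/5) → index 2
j=3: u_3=47/72 ∈ [3/5, 2/3) → index 3
j=4: u_4=59/72 ∈ [2/3, 29/30) → index 4
j=5: u_5=71/72 ∈ [29/30, 1) → index 5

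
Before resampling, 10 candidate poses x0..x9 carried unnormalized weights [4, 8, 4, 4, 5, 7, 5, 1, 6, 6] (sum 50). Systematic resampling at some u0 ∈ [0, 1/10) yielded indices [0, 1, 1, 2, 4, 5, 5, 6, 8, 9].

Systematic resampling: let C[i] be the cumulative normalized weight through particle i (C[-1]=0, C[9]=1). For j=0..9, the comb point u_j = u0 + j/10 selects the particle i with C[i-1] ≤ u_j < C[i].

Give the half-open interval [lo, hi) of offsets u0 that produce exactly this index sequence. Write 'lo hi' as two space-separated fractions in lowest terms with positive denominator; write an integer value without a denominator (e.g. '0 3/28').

0 1/50

C = [2/25, 6/25, 8/25, 2/5, 1/2, 16/25, 37/50, 19/25, 22/25, 1]
j=0 picked index 0: u0 ∈ [0, 2/25)
j=1 picked index 1: u0 ∈ [-1/50, 7/50)
j=2 picked index 1: u0 ∈ [-3/25, 1/25)
j=3 picked index 2: u0 ∈ [-3/50, 1/50)
j=4 picked index 4: u0 ∈ [0, 1/10)
j=5 picked index 5: u0 ∈ [0, 7/50)
j=6 picked index 5: u0 ∈ [-1/10, 1/25)
j=7 picked index 6: u0 ∈ [-3/50, 1/25)
j=8 picked index 8: u0 ∈ [-1/25, 2/25)
j=9 picked index 9: u0 ∈ [-1/50, 1/10)
intersection: [0, 1/50)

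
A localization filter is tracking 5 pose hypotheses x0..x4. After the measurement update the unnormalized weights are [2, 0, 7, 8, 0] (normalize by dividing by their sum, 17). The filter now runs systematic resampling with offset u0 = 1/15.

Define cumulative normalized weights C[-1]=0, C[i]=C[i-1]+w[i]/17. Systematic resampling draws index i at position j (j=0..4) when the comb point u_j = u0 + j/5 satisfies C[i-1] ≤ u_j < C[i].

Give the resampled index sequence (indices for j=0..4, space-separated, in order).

0 2 2 3 3

C = [2/17, 2/17, 9/17, 1, 1]
j=0: u_0=1/15 ∈ [0, 2/17) → index 0
j=1: u_1=4/15 ∈ [2/17, 9/17) → index 2
j=2: u_2=7/15 ∈ [2/17, 9/17) → index 2
j=3: u_3=2/3 ∈ [9/17, 1) → index 3
j=4: u_4=13/15 ∈ [9/17, 1) → index 3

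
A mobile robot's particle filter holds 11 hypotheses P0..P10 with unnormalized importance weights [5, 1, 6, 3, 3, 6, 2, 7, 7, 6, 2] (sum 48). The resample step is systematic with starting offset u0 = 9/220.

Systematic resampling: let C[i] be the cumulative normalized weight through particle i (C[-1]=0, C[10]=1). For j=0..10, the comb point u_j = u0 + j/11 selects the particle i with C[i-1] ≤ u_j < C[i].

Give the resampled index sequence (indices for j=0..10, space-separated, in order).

C = [5/48, 1/8, 1/4, 5/16, 3/8, 1/2, 13/24, 11/16, 5/6, 23/24, 1]
j=0: u_0=9/220 ∈ [0, 5/48) → index 0
j=1: u_1=29/220 ∈ [1/8, 1/4) → index 2
j=2: u_2=49/220 ∈ [1/8, 1/4) → index 2
j=3: u_3=69/220 ∈ [5/16, 3/8) → index 4
j=4: u_4=89/220 ∈ [3/8, 1/2) → index 5
j=5: u_5=109/220 ∈ [3/8, 1/2) → index 5
j=6: u_6=129/220 ∈ [13/24, 11/16) → index 7
j=7: u_7=149/220 ∈ [13/24, 11/16) → index 7
j=8: u_8=169/220 ∈ [11/16, 5/6) → index 8
j=9: u_9=189/220 ∈ [5/6, 23/24) → index 9
j=10: u_10=19/20 ∈ [5/6, 23/24) → index 9

0 2 2 4 5 5 7 7 8 9 9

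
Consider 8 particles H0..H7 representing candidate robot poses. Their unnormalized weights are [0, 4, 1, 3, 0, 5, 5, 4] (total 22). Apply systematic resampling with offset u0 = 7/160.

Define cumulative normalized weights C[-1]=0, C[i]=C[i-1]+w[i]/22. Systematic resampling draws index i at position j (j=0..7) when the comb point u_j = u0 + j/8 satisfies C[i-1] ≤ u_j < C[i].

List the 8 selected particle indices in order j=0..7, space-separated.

1 1 3 5 5 6 6 7

C = [0, 2/11, 5/22, 4/11, 4/11, 13/22, 9/11, 1]
j=0: u_0=7/160 ∈ [0, 2/11) → index 1
j=1: u_1=27/160 ∈ [0, 2/11) → index 1
j=2: u_2=47/160 ∈ [5/22, 4/11) → index 3
j=3: u_3=67/160 ∈ [4/11, 13/22) → index 5
j=4: u_4=87/160 ∈ [4/11, 13/22) → index 5
j=5: u_5=107/160 ∈ [13/22, 9/11) → index 6
j=6: u_6=127/160 ∈ [13/22, 9/11) → index 6
j=7: u_7=147/160 ∈ [9/11, 1) → index 7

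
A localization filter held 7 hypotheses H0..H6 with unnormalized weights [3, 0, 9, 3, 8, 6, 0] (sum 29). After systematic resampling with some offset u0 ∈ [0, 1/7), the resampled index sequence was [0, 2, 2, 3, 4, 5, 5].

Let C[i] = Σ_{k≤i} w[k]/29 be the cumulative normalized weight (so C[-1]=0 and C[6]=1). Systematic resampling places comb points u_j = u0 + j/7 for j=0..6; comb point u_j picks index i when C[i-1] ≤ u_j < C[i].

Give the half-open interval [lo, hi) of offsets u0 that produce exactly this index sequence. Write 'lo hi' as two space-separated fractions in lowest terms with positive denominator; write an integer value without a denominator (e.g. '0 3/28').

16/203 18/203

C = [3/29, 3/29, 12/29, 15/29, 23/29, 1, 1]
j=0 picked index 0: u0 ∈ [0, 3/29)
j=1 picked index 2: u0 ∈ [-8/203, 55/203)
j=2 picked index 2: u0 ∈ [-37/203, 26/203)
j=3 picked index 3: u0 ∈ [-3/203, 18/203)
j=4 picked index 4: u0 ∈ [-11/203, 45/203)
j=5 picked index 5: u0 ∈ [16/203, 2/7)
j=6 picked index 5: u0 ∈ [-13/203, 1/7)
intersection: [16/203, 18/203)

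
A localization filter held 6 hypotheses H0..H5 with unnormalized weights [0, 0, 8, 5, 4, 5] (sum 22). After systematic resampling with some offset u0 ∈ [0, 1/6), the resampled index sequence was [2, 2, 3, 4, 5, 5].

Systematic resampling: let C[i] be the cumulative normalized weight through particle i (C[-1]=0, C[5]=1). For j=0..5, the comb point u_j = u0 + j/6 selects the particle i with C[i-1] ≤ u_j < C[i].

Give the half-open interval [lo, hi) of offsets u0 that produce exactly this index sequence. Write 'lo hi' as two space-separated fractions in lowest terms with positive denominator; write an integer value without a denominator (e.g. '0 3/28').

7/66 1/6

C = [0, 0, 4/11, 13/22, 17/22, 1]
j=0 picked index 2: u0 ∈ [0, 4/11)
j=1 picked index 2: u0 ∈ [-1/6, 13/66)
j=2 picked index 3: u0 ∈ [1/33, 17/66)
j=3 picked index 4: u0 ∈ [1/11, 3/11)
j=4 picked index 5: u0 ∈ [7/66, 1/3)
j=5 picked index 5: u0 ∈ [-2/33, 1/6)
intersection: [7/66, 1/6)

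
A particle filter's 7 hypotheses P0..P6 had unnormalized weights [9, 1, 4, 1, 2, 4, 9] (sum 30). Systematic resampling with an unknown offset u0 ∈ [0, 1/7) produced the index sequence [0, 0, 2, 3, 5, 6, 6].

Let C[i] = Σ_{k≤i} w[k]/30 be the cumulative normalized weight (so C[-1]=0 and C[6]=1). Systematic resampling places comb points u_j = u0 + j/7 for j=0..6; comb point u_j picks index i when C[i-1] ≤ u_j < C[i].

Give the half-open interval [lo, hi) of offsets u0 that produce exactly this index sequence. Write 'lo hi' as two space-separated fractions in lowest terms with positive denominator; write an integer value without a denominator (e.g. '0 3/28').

C = [3/10, 1/3, 7/15, 1/2, 17/30, 7/10, 1]
j=0 picked index 0: u0 ∈ [0, 3/10)
j=1 picked index 0: u0 ∈ [-1/7, 11/70)
j=2 picked index 2: u0 ∈ [1/21, 19/105)
j=3 picked index 3: u0 ∈ [4/105, 1/14)
j=4 picked index 5: u0 ∈ [-1/210, 9/70)
j=5 picked index 6: u0 ∈ [-1/70, 2/7)
j=6 picked index 6: u0 ∈ [-11/70, 1/7)
intersection: [1/21, 1/14)

1/21 1/14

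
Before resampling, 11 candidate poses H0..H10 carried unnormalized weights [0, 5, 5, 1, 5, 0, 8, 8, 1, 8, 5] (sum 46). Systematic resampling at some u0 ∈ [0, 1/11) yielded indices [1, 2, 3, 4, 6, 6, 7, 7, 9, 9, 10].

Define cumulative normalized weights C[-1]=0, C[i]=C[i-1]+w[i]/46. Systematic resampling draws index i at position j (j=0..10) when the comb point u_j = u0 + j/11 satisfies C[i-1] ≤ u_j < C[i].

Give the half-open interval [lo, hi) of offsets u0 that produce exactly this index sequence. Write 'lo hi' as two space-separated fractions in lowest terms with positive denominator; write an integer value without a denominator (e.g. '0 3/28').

C = [0, 5/46, 5/23, 11/46, 8/23, 8/23, 12/23, 16/23, 33/46, 41/46, 1]
j=0 picked index 1: u0 ∈ [0, 5/46)
j=1 picked index 2: u0 ∈ [9/506, 32/253)
j=2 picked index 3: u0 ∈ [9/253, 29/506)
j=3 picked index 4: u0 ∈ [-17/506, 19/253)
j=4 picked index 6: u0 ∈ [-4/253, 40/253)
j=5 picked index 6: u0 ∈ [-27/253, 17/253)
j=6 picked index 7: u0 ∈ [-6/253, 38/253)
j=7 picked index 7: u0 ∈ [-29/253, 15/253)
j=8 picked index 9: u0 ∈ [-5/506, 83/506)
j=9 picked index 9: u0 ∈ [-51/506, 37/506)
j=10 picked index 10: u0 ∈ [-9/506, 1/11)
intersection: [9/253, 29/506)

9/253 29/506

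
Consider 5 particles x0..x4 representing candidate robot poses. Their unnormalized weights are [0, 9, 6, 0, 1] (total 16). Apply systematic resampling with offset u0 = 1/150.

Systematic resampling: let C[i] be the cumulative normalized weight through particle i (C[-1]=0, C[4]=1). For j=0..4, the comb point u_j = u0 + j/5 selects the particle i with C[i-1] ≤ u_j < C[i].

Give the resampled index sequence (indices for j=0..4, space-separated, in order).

C = [0, 9/16, 15/16, 15/16, 1]
j=0: u_0=1/150 ∈ [0, 9/16) → index 1
j=1: u_1=31/150 ∈ [0, 9/16) → index 1
j=2: u_2=61/150 ∈ [0, 9/16) → index 1
j=3: u_3=91/150 ∈ [9/16, 15/16) → index 2
j=4: u_4=121/150 ∈ [9/16, 15/16) → index 2

1 1 1 2 2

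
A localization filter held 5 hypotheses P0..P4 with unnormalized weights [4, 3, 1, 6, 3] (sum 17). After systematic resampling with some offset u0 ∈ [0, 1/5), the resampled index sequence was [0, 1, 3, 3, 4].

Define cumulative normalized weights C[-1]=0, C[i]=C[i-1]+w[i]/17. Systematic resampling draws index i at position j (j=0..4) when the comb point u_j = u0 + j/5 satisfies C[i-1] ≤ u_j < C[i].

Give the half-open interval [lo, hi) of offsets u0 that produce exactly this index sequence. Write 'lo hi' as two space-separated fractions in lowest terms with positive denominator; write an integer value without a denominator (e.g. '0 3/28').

6/85 1/5

C = [4/17, 7/17, 8/17, 14/17, 1]
j=0 picked index 0: u0 ∈ [0, 4/17)
j=1 picked index 1: u0 ∈ [3/85, 18/85)
j=2 picked index 3: u0 ∈ [6/85, 36/85)
j=3 picked index 3: u0 ∈ [-11/85, 19/85)
j=4 picked index 4: u0 ∈ [2/85, 1/5)
intersection: [6/85, 1/5)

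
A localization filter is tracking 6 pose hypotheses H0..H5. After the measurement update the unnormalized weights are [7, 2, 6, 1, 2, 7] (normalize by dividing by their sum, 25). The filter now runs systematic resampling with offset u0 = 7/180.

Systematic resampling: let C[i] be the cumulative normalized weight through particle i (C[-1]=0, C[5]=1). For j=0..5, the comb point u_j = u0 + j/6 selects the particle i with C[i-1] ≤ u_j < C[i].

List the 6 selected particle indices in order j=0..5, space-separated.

C = [7/25, 9/25, 3/5, 16/25, 18/25, 1]
j=0: u_0=7/180 ∈ [0, 7/25) → index 0
j=1: u_1=37/180 ∈ [0, 7/25) → index 0
j=2: u_2=67/180 ∈ [9/25, 3/5) → index 2
j=3: u_3=97/180 ∈ [9/25, 3/5) → index 2
j=4: u_4=127/180 ∈ [16/25, 18/25) → index 4
j=5: u_5=157/180 ∈ [18/25, 1) → index 5

0 0 2 2 4 5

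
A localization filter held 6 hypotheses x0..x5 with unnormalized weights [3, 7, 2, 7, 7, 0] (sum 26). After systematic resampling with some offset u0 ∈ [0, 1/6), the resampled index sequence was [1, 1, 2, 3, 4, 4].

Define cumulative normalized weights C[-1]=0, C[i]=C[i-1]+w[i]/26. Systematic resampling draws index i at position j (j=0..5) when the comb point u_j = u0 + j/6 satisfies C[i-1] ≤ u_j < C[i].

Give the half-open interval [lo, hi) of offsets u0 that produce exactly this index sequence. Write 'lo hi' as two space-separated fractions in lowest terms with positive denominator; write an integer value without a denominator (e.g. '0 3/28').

3/26 5/39

C = [3/26, 5/13, 6/13, 19/26, 1, 1]
j=0 picked index 1: u0 ∈ [3/26, 5/13)
j=1 picked index 1: u0 ∈ [-2/39, 17/78)
j=2 picked index 2: u0 ∈ [2/39, 5/39)
j=3 picked index 3: u0 ∈ [-1/26, 3/13)
j=4 picked index 4: u0 ∈ [5/78, 1/3)
j=5 picked index 4: u0 ∈ [-4/39, 1/6)
intersection: [3/26, 5/39)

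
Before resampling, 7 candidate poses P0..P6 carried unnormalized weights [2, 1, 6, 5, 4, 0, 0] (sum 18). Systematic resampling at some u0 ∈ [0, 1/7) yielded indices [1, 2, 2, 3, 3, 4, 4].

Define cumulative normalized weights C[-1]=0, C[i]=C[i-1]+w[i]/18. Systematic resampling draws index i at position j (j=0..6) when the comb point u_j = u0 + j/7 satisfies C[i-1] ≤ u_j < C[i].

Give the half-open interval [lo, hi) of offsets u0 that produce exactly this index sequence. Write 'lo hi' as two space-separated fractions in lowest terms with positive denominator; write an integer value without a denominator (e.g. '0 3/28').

C = [1/9, 1/6, 1/2, 7/9, 1, 1, 1]
j=0 picked index 1: u0 ∈ [1/9, 1/6)
j=1 picked index 2: u0 ∈ [1/42, 5/14)
j=2 picked index 2: u0 ∈ [-5/42, 3/14)
j=3 picked index 3: u0 ∈ [1/14, 22/63)
j=4 picked index 3: u0 ∈ [-1/14, 13/63)
j=5 picked index 4: u0 ∈ [4/63, 2/7)
j=6 picked index 4: u0 ∈ [-5/63, 1/7)
intersection: [1/9, 1/7)

1/9 1/7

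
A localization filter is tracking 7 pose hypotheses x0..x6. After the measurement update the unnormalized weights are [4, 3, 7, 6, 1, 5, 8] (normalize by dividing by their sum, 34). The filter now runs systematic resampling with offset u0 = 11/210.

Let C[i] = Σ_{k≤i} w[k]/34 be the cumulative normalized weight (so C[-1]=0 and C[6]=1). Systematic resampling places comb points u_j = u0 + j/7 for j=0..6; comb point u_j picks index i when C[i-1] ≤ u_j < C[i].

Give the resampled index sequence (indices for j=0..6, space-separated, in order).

C = [2/17, 7/34, 7/17, 10/17, 21/34, 13/17, 1]
j=0: u_0=11/210 ∈ [0, 2/17) → index 0
j=1: u_1=41/210 ∈ [2/17, 7/34) → index 1
j=2: u_2=71/210 ∈ [7/34, 7/17) → index 2
j=3: u_3=101/210 ∈ [7/17, 10/17) → index 3
j=4: u_4=131/210 ∈ [21/34, 13/17) → index 5
j=5: u_5=23/30 ∈ [13/17, 1) → index 6
j=6: u_6=191/210 ∈ [13/17, 1) → index 6

0 1 2 3 5 6 6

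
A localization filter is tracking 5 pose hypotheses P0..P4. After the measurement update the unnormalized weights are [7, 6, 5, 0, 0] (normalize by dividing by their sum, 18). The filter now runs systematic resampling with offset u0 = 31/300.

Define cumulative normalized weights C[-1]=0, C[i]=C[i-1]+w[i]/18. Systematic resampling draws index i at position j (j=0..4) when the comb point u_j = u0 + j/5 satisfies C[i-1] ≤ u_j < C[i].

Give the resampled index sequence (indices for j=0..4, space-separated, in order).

C = [7/18, 13/18, 1, 1, 1]
j=0: u_0=31/300 ∈ [0, 7/18) → index 0
j=1: u_1=91/300 ∈ [0, 7/18) → index 0
j=2: u_2=151/300 ∈ [7/18, 13/18) → index 1
j=3: u_3=211/300 ∈ [7/18, 13/18) → index 1
j=4: u_4=271/300 ∈ [13/18, 1) → index 2

0 0 1 1 2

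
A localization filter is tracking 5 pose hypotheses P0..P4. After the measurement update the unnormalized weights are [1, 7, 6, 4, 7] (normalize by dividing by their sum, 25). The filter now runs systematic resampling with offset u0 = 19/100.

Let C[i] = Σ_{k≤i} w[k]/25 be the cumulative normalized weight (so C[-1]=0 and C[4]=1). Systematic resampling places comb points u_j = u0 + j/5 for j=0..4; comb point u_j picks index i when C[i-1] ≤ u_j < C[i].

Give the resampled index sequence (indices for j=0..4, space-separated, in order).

1 2 3 4 4

C = [1/25, 8/25, 14/25, 18/25, 1]
j=0: u_0=19/100 ∈ [1/25, 8/25) → index 1
j=1: u_1=39/100 ∈ [8/25, 14/25) → index 2
j=2: u_2=59/100 ∈ [14/25, 18/25) → index 3
j=3: u_3=79/100 ∈ [18/25, 1) → index 4
j=4: u_4=99/100 ∈ [18/25, 1) → index 4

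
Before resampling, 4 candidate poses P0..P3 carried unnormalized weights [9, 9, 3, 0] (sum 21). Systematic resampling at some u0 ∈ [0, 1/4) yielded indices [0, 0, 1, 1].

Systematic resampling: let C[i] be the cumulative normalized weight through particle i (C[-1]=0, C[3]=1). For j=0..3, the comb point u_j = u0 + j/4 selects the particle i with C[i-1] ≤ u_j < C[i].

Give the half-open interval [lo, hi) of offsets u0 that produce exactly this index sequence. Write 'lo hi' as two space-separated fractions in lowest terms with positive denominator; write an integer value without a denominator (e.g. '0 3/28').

0 3/28

C = [3/7, 6/7, 1, 1]
j=0 picked index 0: u0 ∈ [0, 3/7)
j=1 picked index 0: u0 ∈ [-1/4, 5/28)
j=2 picked index 1: u0 ∈ [-1/14, 5/14)
j=3 picked index 1: u0 ∈ [-9/28, 3/28)
intersection: [0, 3/28)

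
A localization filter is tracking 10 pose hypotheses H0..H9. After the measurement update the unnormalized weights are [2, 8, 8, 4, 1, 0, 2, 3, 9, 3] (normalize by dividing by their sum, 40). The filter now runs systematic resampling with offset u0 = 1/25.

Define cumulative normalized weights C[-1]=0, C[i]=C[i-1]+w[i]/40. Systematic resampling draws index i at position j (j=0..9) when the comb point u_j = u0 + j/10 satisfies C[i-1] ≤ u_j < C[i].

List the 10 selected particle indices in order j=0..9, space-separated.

0 1 1 2 2 3 7 8 8 9

C = [1/20, 1/4, 9/20, 11/20, 23/40, 23/40, 5/8, 7/10, 37/40, 1]
j=0: u_0=1/25 ∈ [0, 1/20) → index 0
j=1: u_1=7/50 ∈ [1/20, 1/4) → index 1
j=2: u_2=6/25 ∈ [1/20, 1/4) → index 1
j=3: u_3=17/50 ∈ [1/4, 9/20) → index 2
j=4: u_4=11/25 ∈ [1/4, 9/20) → index 2
j=5: u_5=27/50 ∈ [9/20, 11/20) → index 3
j=6: u_6=16/25 ∈ [5/8, 7/10) → index 7
j=7: u_7=37/50 ∈ [7/10, 37/40) → index 8
j=8: u_8=21/25 ∈ [7/10, 37/40) → index 8
j=9: u_9=47/50 ∈ [37/40, 1) → index 9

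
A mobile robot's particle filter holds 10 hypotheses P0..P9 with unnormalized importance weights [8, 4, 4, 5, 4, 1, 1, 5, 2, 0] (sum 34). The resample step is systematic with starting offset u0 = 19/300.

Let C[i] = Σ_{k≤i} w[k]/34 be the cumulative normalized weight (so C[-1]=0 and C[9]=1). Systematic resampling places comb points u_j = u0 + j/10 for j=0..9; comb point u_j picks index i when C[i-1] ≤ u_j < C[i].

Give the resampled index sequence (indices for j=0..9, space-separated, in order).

C = [4/17, 6/17, 8/17, 21/34, 25/34, 13/17, 27/34, 16/17, 1, 1]
j=0: u_0=19/300 ∈ [0, 4/17) → index 0
j=1: u_1=49/300 ∈ [0, 4/17) → index 0
j=2: u_2=79/300 ∈ [4/17, 6/17) → index 1
j=3: u_3=109/300 ∈ [6/17, 8/17) → index 2
j=4: u_4=139/300 ∈ [6/17, 8/17) → index 2
j=5: u_5=169/300 ∈ [8/17, 21/34) → index 3
j=6: u_6=199/300 ∈ [21/34, 25/34) → index 4
j=7: u_7=229/300 ∈ [25/34, 13/17) → index 5
j=8: u_8=259/300 ∈ [27/34, 16/17) → index 7
j=9: u_9=289/300 ∈ [16/17, 1) → index 8

0 0 1 2 2 3 4 5 7 8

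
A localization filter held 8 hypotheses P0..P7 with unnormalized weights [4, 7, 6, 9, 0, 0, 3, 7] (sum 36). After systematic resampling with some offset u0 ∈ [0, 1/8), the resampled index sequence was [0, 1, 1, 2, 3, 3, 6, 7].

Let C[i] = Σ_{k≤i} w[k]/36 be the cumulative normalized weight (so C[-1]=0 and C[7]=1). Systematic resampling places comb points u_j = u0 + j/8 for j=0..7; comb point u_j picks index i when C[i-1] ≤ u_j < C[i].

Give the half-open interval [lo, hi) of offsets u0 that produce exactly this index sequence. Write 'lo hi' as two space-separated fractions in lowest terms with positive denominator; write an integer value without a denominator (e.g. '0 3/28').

0 1/18

C = [1/9, 11/36, 17/36, 13/18, 13/18, 13/18, 29/36, 1]
j=0 picked index 0: u0 ∈ [0, 1/9)
j=1 picked index 1: u0 ∈ [-1/72, 13/72)
j=2 picked index 1: u0 ∈ [-5/36, 1/18)
j=3 picked index 2: u0 ∈ [-5/72, 7/72)
j=4 picked index 3: u0 ∈ [-1/36, 2/9)
j=5 picked index 3: u0 ∈ [-11/72, 7/72)
j=6 picked index 6: u0 ∈ [-1/36, 1/18)
j=7 picked index 7: u0 ∈ [-5/72, 1/8)
intersection: [0, 1/18)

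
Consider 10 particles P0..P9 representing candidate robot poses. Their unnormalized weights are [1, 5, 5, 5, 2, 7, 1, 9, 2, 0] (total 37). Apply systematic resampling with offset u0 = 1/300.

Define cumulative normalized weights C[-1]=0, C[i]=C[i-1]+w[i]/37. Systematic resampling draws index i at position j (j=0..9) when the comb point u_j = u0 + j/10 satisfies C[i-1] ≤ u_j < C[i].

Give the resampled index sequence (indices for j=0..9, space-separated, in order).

0 1 2 3 3 5 5 7 7 7

C = [1/37, 6/37, 11/37, 16/37, 18/37, 25/37, 26/37, 35/37, 1, 1]
j=0: u_0=1/300 ∈ [0, 1/37) → index 0
j=1: u_1=31/300 ∈ [1/37, 6/37) → index 1
j=2: u_2=61/300 ∈ [6/37, 11/37) → index 2
j=3: u_3=91/300 ∈ [11/37, 16/37) → index 3
j=4: u_4=121/300 ∈ [11/37, 16/37) → index 3
j=5: u_5=151/300 ∈ [18/37, 25/37) → index 5
j=6: u_6=181/300 ∈ [18/37, 25/37) → index 5
j=7: u_7=211/300 ∈ [26/37, 35/37) → index 7
j=8: u_8=241/300 ∈ [26/37, 35/37) → index 7
j=9: u_9=271/300 ∈ [26/37, 35/37) → index 7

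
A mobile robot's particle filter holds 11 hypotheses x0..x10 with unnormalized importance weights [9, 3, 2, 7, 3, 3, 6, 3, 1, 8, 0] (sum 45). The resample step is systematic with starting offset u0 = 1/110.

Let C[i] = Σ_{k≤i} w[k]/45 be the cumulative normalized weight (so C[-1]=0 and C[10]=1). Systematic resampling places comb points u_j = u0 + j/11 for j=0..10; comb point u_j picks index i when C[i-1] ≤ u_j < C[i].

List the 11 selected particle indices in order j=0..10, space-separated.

0 0 0 2 3 3 5 6 7 9 9

C = [1/5, 4/15, 14/45, 7/15, 8/15, 3/5, 11/15, 4/5, 37/45, 1, 1]
j=0: u_0=1/110 ∈ [0, 1/5) → index 0
j=1: u_1=1/10 ∈ [0, 1/5) → index 0
j=2: u_2=21/110 ∈ [0, 1/5) → index 0
j=3: u_3=31/110 ∈ [4/15, 14/45) → index 2
j=4: u_4=41/110 ∈ [14/45, 7/15) → index 3
j=5: u_5=51/110 ∈ [14/45, 7/15) → index 3
j=6: u_6=61/110 ∈ [8/15, 3/5) → index 5
j=7: u_7=71/110 ∈ [3/5, 11/15) → index 6
j=8: u_8=81/110 ∈ [11/15, 4/5) → index 7
j=9: u_9=91/110 ∈ [37/45, 1) → index 9
j=10: u_10=101/110 ∈ [37/45, 1) → index 9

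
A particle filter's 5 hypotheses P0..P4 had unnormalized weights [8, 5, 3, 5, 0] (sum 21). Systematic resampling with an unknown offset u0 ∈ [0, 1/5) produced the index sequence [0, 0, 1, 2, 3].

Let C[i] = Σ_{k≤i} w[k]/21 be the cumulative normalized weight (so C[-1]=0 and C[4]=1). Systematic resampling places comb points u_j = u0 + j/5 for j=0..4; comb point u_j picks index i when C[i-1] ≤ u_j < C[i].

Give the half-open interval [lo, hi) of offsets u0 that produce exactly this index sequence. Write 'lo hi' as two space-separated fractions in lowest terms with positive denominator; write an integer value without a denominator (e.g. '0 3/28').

C = [8/21, 13/21, 16/21, 1, 1]
j=0 picked index 0: u0 ∈ [0, 8/21)
j=1 picked index 0: u0 ∈ [-1/5, 19/105)
j=2 picked index 1: u0 ∈ [-2/105, 23/105)
j=3 picked index 2: u0 ∈ [2/105, 17/105)
j=4 picked index 3: u0 ∈ [-4/105, 1/5)
intersection: [2/105, 17/105)

2/105 17/105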